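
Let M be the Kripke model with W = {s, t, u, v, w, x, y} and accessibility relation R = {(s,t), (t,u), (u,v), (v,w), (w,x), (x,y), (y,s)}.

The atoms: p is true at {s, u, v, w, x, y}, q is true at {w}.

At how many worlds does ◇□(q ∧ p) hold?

s: successors {t}; □(q ∧ p) there: t:F. ✗
t: successors {u}; □(q ∧ p) there: u:F. ✗
u: successors {v}; □(q ∧ p) there: v:T. ✓
v: successors {w}; □(q ∧ p) there: w:F. ✗
w: successors {x}; □(q ∧ p) there: x:F. ✗
x: successors {y}; □(q ∧ p) there: y:F. ✗
y: successors {s}; □(q ∧ p) there: s:F. ✗
Satisfying worlds: {u}.

1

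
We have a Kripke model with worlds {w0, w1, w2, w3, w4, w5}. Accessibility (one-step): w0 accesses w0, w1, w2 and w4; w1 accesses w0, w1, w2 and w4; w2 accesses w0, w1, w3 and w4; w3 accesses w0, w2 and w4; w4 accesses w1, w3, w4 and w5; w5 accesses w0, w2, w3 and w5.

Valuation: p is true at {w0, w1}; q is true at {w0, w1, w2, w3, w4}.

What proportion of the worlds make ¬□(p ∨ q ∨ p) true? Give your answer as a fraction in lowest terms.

w0: □(p ∨ q ∨ p) is T. ✗
w1: □(p ∨ q ∨ p) is T. ✗
w2: □(p ∨ q ∨ p) is T. ✗
w3: □(p ∨ q ∨ p) is T. ✗
w4: □(p ∨ q ∨ p) is F. ✓
w5: □(p ∨ q ∨ p) is F. ✓
That's 2 of 6 worlds, so 2/6 = 1/3.

1/3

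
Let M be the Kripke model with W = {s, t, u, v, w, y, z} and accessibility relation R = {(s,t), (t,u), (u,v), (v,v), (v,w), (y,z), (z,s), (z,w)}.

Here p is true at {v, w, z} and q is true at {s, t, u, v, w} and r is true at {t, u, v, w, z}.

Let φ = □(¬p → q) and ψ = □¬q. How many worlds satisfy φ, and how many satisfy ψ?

7 and 2

For □(¬p → q):
s: successors {t}; ¬p → q there: t:T. ✓
t: successors {u}; ¬p → q there: u:T. ✓
u: successors {v}; ¬p → q there: v:T. ✓
v: successors {v, w}; ¬p → q there: v:T, w:T. ✓
w: no successors, so □(¬p → q) holds vacuously. ✓
y: successors {z}; ¬p → q there: z:T. ✓
z: successors {s, w}; ¬p → q there: s:T, w:T. ✓
— 7 worlds.
For □¬q:
s: successors {t}; ¬q there: t:F. ✗
t: successors {u}; ¬q there: u:F. ✗
u: successors {v}; ¬q there: v:F. ✗
v: successors {v, w}; ¬q there: v:F, w:F. ✗
w: no successors, so □¬q holds vacuously. ✓
y: successors {z}; ¬q there: z:T. ✓
z: successors {s, w}; ¬q there: s:F, w:F. ✗
— 2 worlds.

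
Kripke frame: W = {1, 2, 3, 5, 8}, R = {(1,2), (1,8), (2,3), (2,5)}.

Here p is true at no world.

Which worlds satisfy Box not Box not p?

{3, 5, 8}

1: successors {2, 8}; not Box not p there: 2:F, 8:F. ✗
2: successors {3, 5}; not Box not p there: 3:F, 5:F. ✗
3: no successors, so Box not Box not p holds vacuously. ✓
5: no successors, so Box not Box not p holds vacuously. ✓
8: no successors, so Box not Box not p holds vacuously. ✓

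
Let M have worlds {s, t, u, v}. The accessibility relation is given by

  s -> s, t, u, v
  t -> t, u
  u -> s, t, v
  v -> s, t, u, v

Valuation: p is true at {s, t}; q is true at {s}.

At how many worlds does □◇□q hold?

s: successors {s, t, u, v}; ◇□q there: s:F, t:F, u:F, v:F. ✗
t: successors {t, u}; ◇□q there: t:F, u:F. ✗
u: successors {s, t, v}; ◇□q there: s:F, t:F, v:F. ✗
v: successors {s, t, u, v}; ◇□q there: s:F, t:F, u:F, v:F. ✗
Satisfying worlds: ∅.

0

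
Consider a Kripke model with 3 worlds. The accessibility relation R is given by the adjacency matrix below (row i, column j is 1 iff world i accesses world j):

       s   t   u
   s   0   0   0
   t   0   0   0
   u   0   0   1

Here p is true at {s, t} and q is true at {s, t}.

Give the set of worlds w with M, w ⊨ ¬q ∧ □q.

s: ¬q is F, □q is T. ✗
t: ¬q is F, □q is T. ✗
u: ¬q is T, □q is F. ✗

∅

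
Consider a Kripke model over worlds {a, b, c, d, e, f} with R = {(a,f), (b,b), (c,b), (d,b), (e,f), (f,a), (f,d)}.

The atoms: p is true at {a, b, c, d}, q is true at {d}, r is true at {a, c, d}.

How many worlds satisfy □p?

a: successors {f}; p there: f:F. ✗
b: successors {b}; p there: b:T. ✓
c: successors {b}; p there: b:T. ✓
d: successors {b}; p there: b:T. ✓
e: successors {f}; p there: f:F. ✗
f: successors {a, d}; p there: a:T, d:T. ✓
Satisfying worlds: {b, c, d, f}.

4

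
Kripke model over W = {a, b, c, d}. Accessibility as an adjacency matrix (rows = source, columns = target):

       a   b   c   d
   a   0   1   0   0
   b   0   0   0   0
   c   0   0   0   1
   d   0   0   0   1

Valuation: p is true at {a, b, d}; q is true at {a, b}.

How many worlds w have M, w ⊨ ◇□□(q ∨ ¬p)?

1

a: successors {b}; □□(q ∨ ¬p) there: b:T. ✓
b: no successors, so ◇□□(q ∨ ¬p) fails. ✗
c: successors {d}; □□(q ∨ ¬p) there: d:F. ✗
d: successors {d}; □□(q ∨ ¬p) there: d:F. ✗
Satisfying worlds: {a}.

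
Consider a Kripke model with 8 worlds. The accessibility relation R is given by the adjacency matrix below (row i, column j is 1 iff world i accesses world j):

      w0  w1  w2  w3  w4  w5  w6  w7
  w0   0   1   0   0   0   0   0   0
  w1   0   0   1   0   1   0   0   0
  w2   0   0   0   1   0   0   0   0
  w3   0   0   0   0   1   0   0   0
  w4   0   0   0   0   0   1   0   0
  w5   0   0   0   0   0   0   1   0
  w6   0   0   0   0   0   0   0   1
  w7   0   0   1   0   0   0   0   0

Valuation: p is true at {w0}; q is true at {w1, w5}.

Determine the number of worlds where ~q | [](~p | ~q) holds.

w0: ~q is T, [](~p | ~q) is T. ✓
w1: ~q is F, [](~p | ~q) is T. ✓
w2: ~q is T, [](~p | ~q) is T. ✓
w3: ~q is T, [](~p | ~q) is T. ✓
w4: ~q is T, [](~p | ~q) is T. ✓
w5: ~q is F, [](~p | ~q) is T. ✓
w6: ~q is T, [](~p | ~q) is T. ✓
w7: ~q is T, [](~p | ~q) is T. ✓
Satisfying worlds: {w0, w1, w2, w3, w4, w5, w6, w7}.

8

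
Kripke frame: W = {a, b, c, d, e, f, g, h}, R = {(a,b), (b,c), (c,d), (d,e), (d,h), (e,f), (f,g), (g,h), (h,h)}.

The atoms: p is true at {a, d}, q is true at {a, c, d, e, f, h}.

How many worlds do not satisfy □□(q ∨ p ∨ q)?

a: successors {b}; □(q ∨ p ∨ q) there: b:T. ✓
b: successors {c}; □(q ∨ p ∨ q) there: c:T. ✓
c: successors {d}; □(q ∨ p ∨ q) there: d:T. ✓
d: successors {e, h}; □(q ∨ p ∨ q) there: e:T, h:T. ✓
e: successors {f}; □(q ∨ p ∨ q) there: f:F. ✗
f: successors {g}; □(q ∨ p ∨ q) there: g:T. ✓
g: successors {h}; □(q ∨ p ∨ q) there: h:T. ✓
h: successors {h}; □(q ∨ p ∨ q) there: h:T. ✓
Satisfying worlds: {a, b, c, d, f, g, h}.
So □□(q ∨ p ∨ q) fails at the other 1 world.

1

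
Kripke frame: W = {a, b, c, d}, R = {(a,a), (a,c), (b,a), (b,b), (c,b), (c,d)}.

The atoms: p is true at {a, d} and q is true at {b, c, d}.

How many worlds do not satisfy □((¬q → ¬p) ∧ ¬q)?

a: successors {a, c}; (¬q → ¬p) ∧ ¬q there: a:F, c:F. ✗
b: successors {a, b}; (¬q → ¬p) ∧ ¬q there: a:F, b:F. ✗
c: successors {b, d}; (¬q → ¬p) ∧ ¬q there: b:F, d:F. ✗
d: no successors, so □((¬q → ¬p) ∧ ¬q) holds vacuously. ✓
Satisfying worlds: {d}.
So □((¬q → ¬p) ∧ ¬q) fails at the other 3 worlds.

3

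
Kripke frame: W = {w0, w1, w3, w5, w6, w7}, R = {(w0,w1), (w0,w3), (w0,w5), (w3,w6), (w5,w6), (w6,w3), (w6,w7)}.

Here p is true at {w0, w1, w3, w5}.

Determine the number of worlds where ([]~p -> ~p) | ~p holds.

w0: []~p -> ~p is T, ~p is F. ✓
w1: []~p -> ~p is F, ~p is F. ✗
w3: []~p -> ~p is F, ~p is F. ✗
w5: []~p -> ~p is F, ~p is F. ✗
w6: []~p -> ~p is T, ~p is T. ✓
w7: []~p -> ~p is T, ~p is T. ✓
Satisfying worlds: {w0, w6, w7}.

3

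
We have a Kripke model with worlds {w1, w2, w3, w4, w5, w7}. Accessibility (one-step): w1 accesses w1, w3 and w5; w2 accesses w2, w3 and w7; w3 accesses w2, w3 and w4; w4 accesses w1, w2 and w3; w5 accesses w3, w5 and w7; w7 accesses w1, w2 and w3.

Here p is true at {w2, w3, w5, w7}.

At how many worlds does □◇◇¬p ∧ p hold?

4

w1: □◇◇¬p is T, p is F. ✗
w2: □◇◇¬p is T, p is T. ✓
w3: □◇◇¬p is T, p is T. ✓
w4: □◇◇¬p is T, p is F. ✗
w5: □◇◇¬p is T, p is T. ✓
w7: □◇◇¬p is T, p is T. ✓
Satisfying worlds: {w2, w3, w5, w7}.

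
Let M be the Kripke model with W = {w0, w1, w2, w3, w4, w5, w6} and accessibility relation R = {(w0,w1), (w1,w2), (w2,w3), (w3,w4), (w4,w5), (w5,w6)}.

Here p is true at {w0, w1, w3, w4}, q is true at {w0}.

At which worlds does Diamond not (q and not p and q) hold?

{w0, w1, w2, w3, w4, w5}

w0: successors {w1}; not (q and not p and q) there: w1:T. ✓
w1: successors {w2}; not (q and not p and q) there: w2:T. ✓
w2: successors {w3}; not (q and not p and q) there: w3:T. ✓
w3: successors {w4}; not (q and not p and q) there: w4:T. ✓
w4: successors {w5}; not (q and not p and q) there: w5:T. ✓
w5: successors {w6}; not (q and not p and q) there: w6:T. ✓
w6: no successors, so Diamond not (q and not p and q) fails. ✗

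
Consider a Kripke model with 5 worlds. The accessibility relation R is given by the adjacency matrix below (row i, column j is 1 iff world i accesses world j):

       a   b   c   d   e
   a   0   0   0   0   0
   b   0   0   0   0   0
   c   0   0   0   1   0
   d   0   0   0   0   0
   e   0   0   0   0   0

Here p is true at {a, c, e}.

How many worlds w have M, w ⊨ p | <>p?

a: p is T, <>p is F. ✓
b: p is F, <>p is F. ✗
c: p is T, <>p is F. ✓
d: p is F, <>p is F. ✗
e: p is T, <>p is F. ✓
Satisfying worlds: {a, c, e}.

3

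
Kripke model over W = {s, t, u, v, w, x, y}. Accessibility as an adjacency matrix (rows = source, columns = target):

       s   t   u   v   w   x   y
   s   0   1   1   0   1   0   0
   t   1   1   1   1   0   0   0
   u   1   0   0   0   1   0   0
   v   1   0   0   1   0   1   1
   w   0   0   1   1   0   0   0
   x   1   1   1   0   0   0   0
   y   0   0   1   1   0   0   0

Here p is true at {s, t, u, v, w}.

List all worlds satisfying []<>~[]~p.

s: successors {t, u, w}; <>~[]~p there: t:T, u:T, w:T. ✓
t: successors {s, t, u, v}; <>~[]~p there: s:T, t:T, u:T, v:T. ✓
u: successors {s, w}; <>~[]~p there: s:T, w:T. ✓
v: successors {s, v, x, y}; <>~[]~p there: s:T, v:T, x:T, y:T. ✓
w: successors {u, v}; <>~[]~p there: u:T, v:T. ✓
x: successors {s, t, u}; <>~[]~p there: s:T, t:T, u:T. ✓
y: successors {u, v}; <>~[]~p there: u:T, v:T. ✓

{s, t, u, v, w, x, y}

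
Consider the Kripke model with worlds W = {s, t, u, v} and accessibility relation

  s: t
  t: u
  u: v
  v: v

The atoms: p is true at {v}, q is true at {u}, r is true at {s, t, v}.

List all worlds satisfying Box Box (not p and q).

s: successors {t}; Box (not p and q) there: t:T. ✓
t: successors {u}; Box (not p and q) there: u:F. ✗
u: successors {v}; Box (not p and q) there: v:F. ✗
v: successors {v}; Box (not p and q) there: v:F. ✗

{s}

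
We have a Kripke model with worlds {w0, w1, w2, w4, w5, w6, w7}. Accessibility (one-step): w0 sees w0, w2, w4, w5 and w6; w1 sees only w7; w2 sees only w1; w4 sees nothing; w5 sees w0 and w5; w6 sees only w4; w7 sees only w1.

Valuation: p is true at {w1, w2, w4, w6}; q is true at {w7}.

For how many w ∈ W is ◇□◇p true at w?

4

w0: successors {w0, w2, w4, w5, w6}; □◇p there: w0:F, w2:F, w4:T, w5:F, w6:F. ✓
w1: successors {w7}; □◇p there: w7:F. ✗
w2: successors {w1}; □◇p there: w1:T. ✓
w4: no successors, so ◇□◇p fails. ✗
w5: successors {w0, w5}; □◇p there: w0:F, w5:F. ✗
w6: successors {w4}; □◇p there: w4:T. ✓
w7: successors {w1}; □◇p there: w1:T. ✓
Satisfying worlds: {w0, w2, w6, w7}.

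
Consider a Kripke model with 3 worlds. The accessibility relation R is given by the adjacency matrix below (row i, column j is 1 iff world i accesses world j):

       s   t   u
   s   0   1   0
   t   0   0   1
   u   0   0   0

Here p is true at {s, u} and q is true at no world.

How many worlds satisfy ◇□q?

1

s: successors {t}; □q there: t:F. ✗
t: successors {u}; □q there: u:T. ✓
u: no successors, so ◇□q fails. ✗
Satisfying worlds: {t}.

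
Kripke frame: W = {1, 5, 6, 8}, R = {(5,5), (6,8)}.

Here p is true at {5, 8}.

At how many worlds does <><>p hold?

1

1: no successors, so <><>p fails. ✗
5: successors {5}; <>p there: 5:T. ✓
6: successors {8}; <>p there: 8:F. ✗
8: no successors, so <><>p fails. ✗
Satisfying worlds: {5}.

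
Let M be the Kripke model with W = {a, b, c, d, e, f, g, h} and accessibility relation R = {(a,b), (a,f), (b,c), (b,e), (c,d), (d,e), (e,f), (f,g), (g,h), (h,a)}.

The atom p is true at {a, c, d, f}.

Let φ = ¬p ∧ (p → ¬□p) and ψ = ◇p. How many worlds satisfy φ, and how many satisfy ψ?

4 and 5

For ¬p ∧ (p → ¬□p):
a: ¬p is F, p → ¬□p is T. ✗
b: ¬p is T, p → ¬□p is T. ✓
c: ¬p is F, p → ¬□p is F. ✗
d: ¬p is F, p → ¬□p is T. ✗
e: ¬p is T, p → ¬□p is T. ✓
f: ¬p is F, p → ¬□p is T. ✗
g: ¬p is T, p → ¬□p is T. ✓
h: ¬p is T, p → ¬□p is T. ✓
— 4 worlds.
For ◇p:
a: successors {b, f}; p there: b:F, f:T. ✓
b: successors {c, e}; p there: c:T, e:F. ✓
c: successors {d}; p there: d:T. ✓
d: successors {e}; p there: e:F. ✗
e: successors {f}; p there: f:T. ✓
f: successors {g}; p there: g:F. ✗
g: successors {h}; p there: h:F. ✗
h: successors {a}; p there: a:T. ✓
— 5 worlds.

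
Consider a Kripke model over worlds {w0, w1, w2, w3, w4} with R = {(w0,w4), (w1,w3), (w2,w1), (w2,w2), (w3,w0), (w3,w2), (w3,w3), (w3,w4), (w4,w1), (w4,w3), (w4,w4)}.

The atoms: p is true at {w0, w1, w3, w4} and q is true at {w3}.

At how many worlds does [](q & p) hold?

w0: successors {w4}; q & p there: w4:F. ✗
w1: successors {w3}; q & p there: w3:T. ✓
w2: successors {w1, w2}; q & p there: w1:F, w2:F. ✗
w3: successors {w0, w2, w3, w4}; q & p there: w0:F, w2:F, w3:T, w4:F. ✗
w4: successors {w1, w3, w4}; q & p there: w1:F, w3:T, w4:F. ✗
Satisfying worlds: {w1}.

1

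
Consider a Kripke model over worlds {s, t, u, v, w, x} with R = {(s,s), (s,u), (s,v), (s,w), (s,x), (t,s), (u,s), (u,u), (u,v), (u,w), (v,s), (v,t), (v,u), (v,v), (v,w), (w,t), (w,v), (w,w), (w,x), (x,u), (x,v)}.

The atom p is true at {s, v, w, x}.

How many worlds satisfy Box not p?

0

s: successors {s, u, v, w, x}; not p there: s:F, u:T, v:F, w:F, x:F. ✗
t: successors {s}; not p there: s:F. ✗
u: successors {s, u, v, w}; not p there: s:F, u:T, v:F, w:F. ✗
v: successors {s, t, u, v, w}; not p there: s:F, t:T, u:T, v:F, w:F. ✗
w: successors {t, v, w, x}; not p there: t:T, v:F, w:F, x:F. ✗
x: successors {u, v}; not p there: u:T, v:F. ✗
Satisfying worlds: ∅.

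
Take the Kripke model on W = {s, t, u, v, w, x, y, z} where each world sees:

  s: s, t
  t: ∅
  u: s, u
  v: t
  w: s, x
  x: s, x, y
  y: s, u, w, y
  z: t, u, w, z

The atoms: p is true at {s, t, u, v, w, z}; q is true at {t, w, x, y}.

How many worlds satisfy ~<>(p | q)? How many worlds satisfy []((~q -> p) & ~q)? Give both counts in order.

1 and 2

For ~<>(p | q):
s: <>(p | q) is T. ✗
t: <>(p | q) is F. ✓
u: <>(p | q) is T. ✗
v: <>(p | q) is T. ✗
w: <>(p | q) is T. ✗
x: <>(p | q) is T. ✗
y: <>(p | q) is T. ✗
z: <>(p | q) is T. ✗
— 1 world.
For []((~q -> p) & ~q):
s: successors {s, t}; (~q -> p) & ~q there: s:T, t:F. ✗
t: no successors, so []((~q -> p) & ~q) holds vacuously. ✓
u: successors {s, u}; (~q -> p) & ~q there: s:T, u:T. ✓
v: successors {t}; (~q -> p) & ~q there: t:F. ✗
w: successors {s, x}; (~q -> p) & ~q there: s:T, x:F. ✗
x: successors {s, x, y}; (~q -> p) & ~q there: s:T, x:F, y:F. ✗
y: successors {s, u, w, y}; (~q -> p) & ~q there: s:T, u:T, w:F, y:F. ✗
z: successors {t, u, w, z}; (~q -> p) & ~q there: t:F, u:T, w:F, z:T. ✗
— 2 worlds.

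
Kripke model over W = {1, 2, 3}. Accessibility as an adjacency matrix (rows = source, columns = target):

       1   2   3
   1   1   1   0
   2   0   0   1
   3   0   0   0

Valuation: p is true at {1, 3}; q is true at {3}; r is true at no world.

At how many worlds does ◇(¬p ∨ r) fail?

1: successors {1, 2}; ¬p ∨ r there: 1:F, 2:T. ✓
2: successors {3}; ¬p ∨ r there: 3:F. ✗
3: no successors, so ◇(¬p ∨ r) fails. ✗
Satisfying worlds: {1}.
So ◇(¬p ∨ r) fails at the other 2 worlds.

2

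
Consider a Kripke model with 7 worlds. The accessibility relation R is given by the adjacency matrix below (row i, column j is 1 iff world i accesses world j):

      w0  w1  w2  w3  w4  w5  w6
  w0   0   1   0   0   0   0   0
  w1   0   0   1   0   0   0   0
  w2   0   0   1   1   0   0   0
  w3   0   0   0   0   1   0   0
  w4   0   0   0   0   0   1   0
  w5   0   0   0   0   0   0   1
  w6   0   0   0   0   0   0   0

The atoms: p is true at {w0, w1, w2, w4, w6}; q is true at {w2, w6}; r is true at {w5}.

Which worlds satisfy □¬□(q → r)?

{w0, w1, w4, w6}

w0: successors {w1}; ¬□(q → r) there: w1:T. ✓
w1: successors {w2}; ¬□(q → r) there: w2:T. ✓
w2: successors {w2, w3}; ¬□(q → r) there: w2:T, w3:F. ✗
w3: successors {w4}; ¬□(q → r) there: w4:F. ✗
w4: successors {w5}; ¬□(q → r) there: w5:T. ✓
w5: successors {w6}; ¬□(q → r) there: w6:F. ✗
w6: no successors, so □¬□(q → r) holds vacuously. ✓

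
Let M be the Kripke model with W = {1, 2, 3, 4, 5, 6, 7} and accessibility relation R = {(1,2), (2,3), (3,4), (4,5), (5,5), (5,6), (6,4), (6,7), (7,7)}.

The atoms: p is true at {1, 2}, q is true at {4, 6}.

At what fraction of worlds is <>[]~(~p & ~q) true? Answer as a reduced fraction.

1/7

1: successors {2}; []~(~p & ~q) there: 2:F. ✗
2: successors {3}; []~(~p & ~q) there: 3:T. ✓
3: successors {4}; []~(~p & ~q) there: 4:F. ✗
4: successors {5}; []~(~p & ~q) there: 5:F. ✗
5: successors {5, 6}; []~(~p & ~q) there: 5:F, 6:F. ✗
6: successors {4, 7}; []~(~p & ~q) there: 4:F, 7:F. ✗
7: successors {7}; []~(~p & ~q) there: 7:F. ✗
That's 1 of 7 worlds, so 1/7.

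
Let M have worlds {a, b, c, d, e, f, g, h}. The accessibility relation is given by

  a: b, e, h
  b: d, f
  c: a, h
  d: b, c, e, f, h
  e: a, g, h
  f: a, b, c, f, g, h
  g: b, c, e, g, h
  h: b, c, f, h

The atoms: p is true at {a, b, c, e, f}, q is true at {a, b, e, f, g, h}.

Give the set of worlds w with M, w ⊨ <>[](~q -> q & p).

{a, c, d, e, f, g, h}

a: successors {b, e, h}; [](~q -> q & p) there: b:F, e:T, h:F. ✓
b: successors {d, f}; [](~q -> q & p) there: d:F, f:F. ✗
c: successors {a, h}; [](~q -> q & p) there: a:T, h:F. ✓
d: successors {b, c, e, f, h}; [](~q -> q & p) there: b:F, c:T, e:T, f:F, h:F. ✓
e: successors {a, g, h}; [](~q -> q & p) there: a:T, g:F, h:F. ✓
f: successors {a, b, c, f, g, h}; [](~q -> q & p) there: a:T, b:F, c:T, f:F, g:F, h:F. ✓
g: successors {b, c, e, g, h}; [](~q -> q & p) there: b:F, c:T, e:T, g:F, h:F. ✓
h: successors {b, c, f, h}; [](~q -> q & p) there: b:F, c:T, f:F, h:F. ✓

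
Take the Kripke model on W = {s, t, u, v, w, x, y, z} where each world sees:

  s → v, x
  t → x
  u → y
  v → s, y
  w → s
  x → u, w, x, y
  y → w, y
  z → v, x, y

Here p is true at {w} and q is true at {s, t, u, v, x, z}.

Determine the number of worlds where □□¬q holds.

s: successors {v, x}; □¬q there: v:F, x:F. ✗
t: successors {x}; □¬q there: x:F. ✗
u: successors {y}; □¬q there: y:T. ✓
v: successors {s, y}; □¬q there: s:F, y:T. ✗
w: successors {s}; □¬q there: s:F. ✗
x: successors {u, w, x, y}; □¬q there: u:T, w:F, x:F, y:T. ✗
y: successors {w, y}; □¬q there: w:F, y:T. ✗
z: successors {v, x, y}; □¬q there: v:F, x:F, y:T. ✗
Satisfying worlds: {u}.

1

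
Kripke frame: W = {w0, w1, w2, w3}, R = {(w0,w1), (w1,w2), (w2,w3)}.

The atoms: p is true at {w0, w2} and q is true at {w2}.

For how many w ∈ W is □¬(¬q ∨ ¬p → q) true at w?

3

w0: successors {w1}; ¬(¬q ∨ ¬p → q) there: w1:T. ✓
w1: successors {w2}; ¬(¬q ∨ ¬p → q) there: w2:F. ✗
w2: successors {w3}; ¬(¬q ∨ ¬p → q) there: w3:T. ✓
w3: no successors, so □¬(¬q ∨ ¬p → q) holds vacuously. ✓
Satisfying worlds: {w0, w2, w3}.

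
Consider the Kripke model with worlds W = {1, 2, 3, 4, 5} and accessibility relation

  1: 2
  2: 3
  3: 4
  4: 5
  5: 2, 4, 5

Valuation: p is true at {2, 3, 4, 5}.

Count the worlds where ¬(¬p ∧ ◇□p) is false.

1: ¬p ∧ ◇□p is T. ✗
2: ¬p ∧ ◇□p is F. ✓
3: ¬p ∧ ◇□p is F. ✓
4: ¬p ∧ ◇□p is F. ✓
5: ¬p ∧ ◇□p is F. ✓
Satisfying worlds: {2, 3, 4, 5}.
So ¬(¬p ∧ ◇□p) fails at the other 1 world.

1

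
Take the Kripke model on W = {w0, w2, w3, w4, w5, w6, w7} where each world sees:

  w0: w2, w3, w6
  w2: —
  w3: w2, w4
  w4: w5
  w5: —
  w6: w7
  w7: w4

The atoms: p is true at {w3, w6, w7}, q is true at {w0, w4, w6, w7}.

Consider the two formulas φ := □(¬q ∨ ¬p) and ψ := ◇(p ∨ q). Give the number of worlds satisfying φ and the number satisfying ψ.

For □(¬q ∨ ¬p):
w0: successors {w2, w3, w6}; ¬q ∨ ¬p there: w2:T, w3:T, w6:F. ✗
w2: no successors, so □(¬q ∨ ¬p) holds vacuously. ✓
w3: successors {w2, w4}; ¬q ∨ ¬p there: w2:T, w4:T. ✓
w4: successors {w5}; ¬q ∨ ¬p there: w5:T. ✓
w5: no successors, so □(¬q ∨ ¬p) holds vacuously. ✓
w6: successors {w7}; ¬q ∨ ¬p there: w7:F. ✗
w7: successors {w4}; ¬q ∨ ¬p there: w4:T. ✓
— 5 worlds.
For ◇(p ∨ q):
w0: successors {w2, w3, w6}; p ∨ q there: w2:F, w3:T, w6:T. ✓
w2: no successors, so ◇(p ∨ q) fails. ✗
w3: successors {w2, w4}; p ∨ q there: w2:F, w4:T. ✓
w4: successors {w5}; p ∨ q there: w5:F. ✗
w5: no successors, so ◇(p ∨ q) fails. ✗
w6: successors {w7}; p ∨ q there: w7:T. ✓
w7: successors {w4}; p ∨ q there: w4:T. ✓
— 4 worlds.

5 and 4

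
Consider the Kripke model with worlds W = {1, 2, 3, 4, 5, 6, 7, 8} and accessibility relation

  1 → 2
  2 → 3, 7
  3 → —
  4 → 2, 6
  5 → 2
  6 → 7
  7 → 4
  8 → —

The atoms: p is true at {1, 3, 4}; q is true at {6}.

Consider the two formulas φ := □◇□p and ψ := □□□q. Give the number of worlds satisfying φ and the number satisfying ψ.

For □◇□p:
1: successors {2}; ◇□p there: 2:T. ✓
2: successors {3, 7}; ◇□p there: 3:F, 7:F. ✗
3: no successors, so □◇□p holds vacuously. ✓
4: successors {2, 6}; ◇□p there: 2:T, 6:T. ✓
5: successors {2}; ◇□p there: 2:T. ✓
6: successors {7}; ◇□p there: 7:F. ✗
7: successors {4}; ◇□p there: 4:F. ✗
8: no successors, so □◇□p holds vacuously. ✓
— 5 worlds.
For □□□q:
1: successors {2}; □□q there: 2:F. ✗
2: successors {3, 7}; □□q there: 3:T, 7:F. ✗
3: no successors, so □□□q holds vacuously. ✓
4: successors {2, 6}; □□q there: 2:F, 6:F. ✗
5: successors {2}; □□q there: 2:F. ✗
6: successors {7}; □□q there: 7:F. ✗
7: successors {4}; □□q there: 4:F. ✗
8: no successors, so □□□q holds vacuously. ✓
— 2 worlds.

5 and 2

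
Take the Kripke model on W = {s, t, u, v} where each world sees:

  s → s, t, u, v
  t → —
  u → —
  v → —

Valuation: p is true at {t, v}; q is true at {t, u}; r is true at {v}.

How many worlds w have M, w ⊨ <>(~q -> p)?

s: successors {s, t, u, v}; ~q -> p there: s:F, t:T, u:T, v:T. ✓
t: no successors, so <>(~q -> p) fails. ✗
u: no successors, so <>(~q -> p) fails. ✗
v: no successors, so <>(~q -> p) fails. ✗
Satisfying worlds: {s}.

1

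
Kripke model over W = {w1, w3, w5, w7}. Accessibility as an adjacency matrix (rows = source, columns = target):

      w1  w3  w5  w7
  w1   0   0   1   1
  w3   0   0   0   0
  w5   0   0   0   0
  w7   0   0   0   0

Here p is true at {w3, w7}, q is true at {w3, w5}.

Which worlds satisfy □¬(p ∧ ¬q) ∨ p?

w1: □¬(p ∧ ¬q) is F, p is F. ✗
w3: □¬(p ∧ ¬q) is T, p is T. ✓
w5: □¬(p ∧ ¬q) is T, p is F. ✓
w7: □¬(p ∧ ¬q) is T, p is T. ✓

{w3, w5, w7}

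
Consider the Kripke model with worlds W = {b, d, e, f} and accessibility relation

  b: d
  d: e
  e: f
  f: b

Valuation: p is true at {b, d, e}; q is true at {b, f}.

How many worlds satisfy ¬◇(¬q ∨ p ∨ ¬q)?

b: ◇(¬q ∨ p ∨ ¬q) is T. ✗
d: ◇(¬q ∨ p ∨ ¬q) is T. ✗
e: ◇(¬q ∨ p ∨ ¬q) is F. ✓
f: ◇(¬q ∨ p ∨ ¬q) is T. ✗
Satisfying worlds: {e}.

1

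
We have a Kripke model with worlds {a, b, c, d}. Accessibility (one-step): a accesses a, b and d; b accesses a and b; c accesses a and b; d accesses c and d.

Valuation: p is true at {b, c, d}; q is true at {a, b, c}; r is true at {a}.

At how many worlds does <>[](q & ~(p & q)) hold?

a: successors {a, b, d}; [](q & ~(p & q)) there: a:F, b:F, d:F. ✗
b: successors {a, b}; [](q & ~(p & q)) there: a:F, b:F. ✗
c: successors {a, b}; [](q & ~(p & q)) there: a:F, b:F. ✗
d: successors {c, d}; [](q & ~(p & q)) there: c:F, d:F. ✗
Satisfying worlds: ∅.

0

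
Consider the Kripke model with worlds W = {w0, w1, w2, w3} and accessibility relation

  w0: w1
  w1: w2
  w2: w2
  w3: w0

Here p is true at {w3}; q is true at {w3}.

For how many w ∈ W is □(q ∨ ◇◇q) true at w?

0

w0: successors {w1}; q ∨ ◇◇q there: w1:F. ✗
w1: successors {w2}; q ∨ ◇◇q there: w2:F. ✗
w2: successors {w2}; q ∨ ◇◇q there: w2:F. ✗
w3: successors {w0}; q ∨ ◇◇q there: w0:F. ✗
Satisfying worlds: ∅.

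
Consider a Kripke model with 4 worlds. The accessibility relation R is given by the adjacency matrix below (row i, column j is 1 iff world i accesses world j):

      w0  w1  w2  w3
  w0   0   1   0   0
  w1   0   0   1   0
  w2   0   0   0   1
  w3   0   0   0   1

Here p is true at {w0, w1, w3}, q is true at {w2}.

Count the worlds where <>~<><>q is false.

w0: successors {w1}; ~<><>q there: w1:T. ✓
w1: successors {w2}; ~<><>q there: w2:T. ✓
w2: successors {w3}; ~<><>q there: w3:T. ✓
w3: successors {w3}; ~<><>q there: w3:T. ✓
Satisfying worlds: {w0, w1, w2, w3}.
So <>~<><>q fails at the other 0 worlds.

0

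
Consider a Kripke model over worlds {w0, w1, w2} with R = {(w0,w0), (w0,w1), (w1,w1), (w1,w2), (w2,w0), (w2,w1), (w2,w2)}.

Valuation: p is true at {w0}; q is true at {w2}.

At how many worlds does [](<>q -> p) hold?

w0: successors {w0, w1}; <>q -> p there: w0:T, w1:F. ✗
w1: successors {w1, w2}; <>q -> p there: w1:F, w2:F. ✗
w2: successors {w0, w1, w2}; <>q -> p there: w0:T, w1:F, w2:F. ✗
Satisfying worlds: ∅.

0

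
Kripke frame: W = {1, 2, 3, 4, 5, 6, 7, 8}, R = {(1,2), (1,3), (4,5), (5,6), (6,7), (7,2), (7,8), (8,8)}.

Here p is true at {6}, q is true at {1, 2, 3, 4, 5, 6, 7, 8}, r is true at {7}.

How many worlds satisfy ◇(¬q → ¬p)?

6

1: successors {2, 3}; ¬q → ¬p there: 2:T, 3:T. ✓
2: no successors, so ◇(¬q → ¬p) fails. ✗
3: no successors, so ◇(¬q → ¬p) fails. ✗
4: successors {5}; ¬q → ¬p there: 5:T. ✓
5: successors {6}; ¬q → ¬p there: 6:T. ✓
6: successors {7}; ¬q → ¬p there: 7:T. ✓
7: successors {2, 8}; ¬q → ¬p there: 2:T, 8:T. ✓
8: successors {8}; ¬q → ¬p there: 8:T. ✓
Satisfying worlds: {1, 4, 5, 6, 7, 8}.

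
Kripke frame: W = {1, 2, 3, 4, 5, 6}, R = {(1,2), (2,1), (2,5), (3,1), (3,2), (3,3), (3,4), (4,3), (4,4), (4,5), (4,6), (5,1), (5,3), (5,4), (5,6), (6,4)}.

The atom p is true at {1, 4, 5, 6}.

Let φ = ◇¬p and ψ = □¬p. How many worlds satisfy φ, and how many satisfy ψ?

4 and 1

For ◇¬p:
1: successors {2}; ¬p there: 2:T. ✓
2: successors {1, 5}; ¬p there: 1:F, 5:F. ✗
3: successors {1, 2, 3, 4}; ¬p there: 1:F, 2:T, 3:T, 4:F. ✓
4: successors {3, 4, 5, 6}; ¬p there: 3:T, 4:F, 5:F, 6:F. ✓
5: successors {1, 3, 4, 6}; ¬p there: 1:F, 3:T, 4:F, 6:F. ✓
6: successors {4}; ¬p there: 4:F. ✗
— 4 worlds.
For □¬p:
1: successors {2}; ¬p there: 2:T. ✓
2: successors {1, 5}; ¬p there: 1:F, 5:F. ✗
3: successors {1, 2, 3, 4}; ¬p there: 1:F, 2:T, 3:T, 4:F. ✗
4: successors {3, 4, 5, 6}; ¬p there: 3:T, 4:F, 5:F, 6:F. ✗
5: successors {1, 3, 4, 6}; ¬p there: 1:F, 3:T, 4:F, 6:F. ✗
6: successors {4}; ¬p there: 4:F. ✗
— 1 world.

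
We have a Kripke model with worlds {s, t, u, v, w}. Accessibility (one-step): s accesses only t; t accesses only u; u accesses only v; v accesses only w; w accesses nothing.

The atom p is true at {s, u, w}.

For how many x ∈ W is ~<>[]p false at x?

s: <>[]p is T. ✗
t: <>[]p is F. ✓
u: <>[]p is T. ✗
v: <>[]p is T. ✗
w: <>[]p is F. ✓
Satisfying worlds: {t, w}.
So ~<>[]p fails at the other 3 worlds.

3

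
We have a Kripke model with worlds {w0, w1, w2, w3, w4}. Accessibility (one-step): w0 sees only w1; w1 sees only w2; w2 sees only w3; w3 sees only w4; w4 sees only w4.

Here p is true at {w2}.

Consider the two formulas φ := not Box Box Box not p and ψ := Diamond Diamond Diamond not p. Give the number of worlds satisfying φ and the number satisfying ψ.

0 and 5

For not Box Box Box not p:
w0: Box Box Box not p is T. ✗
w1: Box Box Box not p is T. ✗
w2: Box Box Box not p is T. ✗
w3: Box Box Box not p is T. ✗
w4: Box Box Box not p is T. ✗
— 0 worlds.
For Diamond Diamond Diamond not p:
w0: successors {w1}; Diamond Diamond not p there: w1:T. ✓
w1: successors {w2}; Diamond Diamond not p there: w2:T. ✓
w2: successors {w3}; Diamond Diamond not p there: w3:T. ✓
w3: successors {w4}; Diamond Diamond not p there: w4:T. ✓
w4: successors {w4}; Diamond Diamond not p there: w4:T. ✓
— 5 worlds.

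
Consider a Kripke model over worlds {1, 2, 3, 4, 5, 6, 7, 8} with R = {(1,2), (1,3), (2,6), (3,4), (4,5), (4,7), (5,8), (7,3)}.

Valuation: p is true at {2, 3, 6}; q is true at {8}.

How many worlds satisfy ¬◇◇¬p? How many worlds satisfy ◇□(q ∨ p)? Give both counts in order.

4 and 4

For ¬◇◇¬p:
1: ◇◇¬p is T. ✗
2: ◇◇¬p is F. ✓
3: ◇◇¬p is T. ✗
4: ◇◇¬p is T. ✗
5: ◇◇¬p is F. ✓
6: ◇◇¬p is F. ✓
7: ◇◇¬p is T. ✗
8: ◇◇¬p is F. ✓
— 4 worlds.
For ◇□(q ∨ p):
1: successors {2, 3}; □(q ∨ p) there: 2:T, 3:F. ✓
2: successors {6}; □(q ∨ p) there: 6:T. ✓
3: successors {4}; □(q ∨ p) there: 4:F. ✗
4: successors {5, 7}; □(q ∨ p) there: 5:T, 7:T. ✓
5: successors {8}; □(q ∨ p) there: 8:T. ✓
6: no successors, so ◇□(q ∨ p) fails. ✗
7: successors {3}; □(q ∨ p) there: 3:F. ✗
8: no successors, so ◇□(q ∨ p) fails. ✗
— 4 worlds.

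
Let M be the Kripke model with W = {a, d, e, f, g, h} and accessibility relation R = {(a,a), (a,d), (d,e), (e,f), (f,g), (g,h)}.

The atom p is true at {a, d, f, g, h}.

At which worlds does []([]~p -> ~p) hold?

{d, e, f, h}

a: successors {a, d}; []~p -> ~p there: a:T, d:F. ✗
d: successors {e}; []~p -> ~p there: e:T. ✓
e: successors {f}; []~p -> ~p there: f:T. ✓
f: successors {g}; []~p -> ~p there: g:T. ✓
g: successors {h}; []~p -> ~p there: h:F. ✗
h: no successors, so []([]~p -> ~p) holds vacuously. ✓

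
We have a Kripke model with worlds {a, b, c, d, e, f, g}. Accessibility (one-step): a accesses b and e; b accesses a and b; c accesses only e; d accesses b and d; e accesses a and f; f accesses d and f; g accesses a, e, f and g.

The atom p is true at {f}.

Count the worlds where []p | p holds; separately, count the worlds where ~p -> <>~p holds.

For []p | p:
a: []p is F, p is F. ✗
b: []p is F, p is F. ✗
c: []p is F, p is F. ✗
d: []p is F, p is F. ✗
e: []p is F, p is F. ✗
f: []p is F, p is T. ✓
g: []p is F, p is F. ✗
— 1 world.
For ~p -> <>~p:
a: ~p is T, <>~p is T. ✓
b: ~p is T, <>~p is T. ✓
c: ~p is T, <>~p is T. ✓
d: ~p is T, <>~p is T. ✓
e: ~p is T, <>~p is T. ✓
f: ~p is F, <>~p is T. ✓
g: ~p is T, <>~p is T. ✓
— 7 worlds.

1 and 7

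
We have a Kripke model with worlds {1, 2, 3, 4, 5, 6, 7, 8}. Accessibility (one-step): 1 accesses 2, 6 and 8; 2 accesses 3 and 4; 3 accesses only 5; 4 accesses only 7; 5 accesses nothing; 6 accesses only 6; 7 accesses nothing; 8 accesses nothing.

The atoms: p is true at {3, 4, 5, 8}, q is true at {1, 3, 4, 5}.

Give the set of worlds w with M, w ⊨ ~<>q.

1: <>q is F. ✓
2: <>q is T. ✗
3: <>q is T. ✗
4: <>q is F. ✓
5: <>q is F. ✓
6: <>q is F. ✓
7: <>q is F. ✓
8: <>q is F. ✓

{1, 4, 5, 6, 7, 8}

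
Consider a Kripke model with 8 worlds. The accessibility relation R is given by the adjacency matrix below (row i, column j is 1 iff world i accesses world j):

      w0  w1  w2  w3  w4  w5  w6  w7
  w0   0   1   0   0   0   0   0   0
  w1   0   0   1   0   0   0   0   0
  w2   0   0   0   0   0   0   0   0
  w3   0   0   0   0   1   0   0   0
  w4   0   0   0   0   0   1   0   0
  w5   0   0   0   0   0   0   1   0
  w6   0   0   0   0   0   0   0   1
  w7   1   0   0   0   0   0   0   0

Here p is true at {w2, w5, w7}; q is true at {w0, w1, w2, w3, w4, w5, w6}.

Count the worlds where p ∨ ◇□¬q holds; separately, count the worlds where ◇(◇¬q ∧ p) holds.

For p ∨ ◇□¬q:
w0: p is F, ◇□¬q is F. ✗
w1: p is F, ◇□¬q is T. ✓
w2: p is T, ◇□¬q is F. ✓
w3: p is F, ◇□¬q is F. ✗
w4: p is F, ◇□¬q is F. ✗
w5: p is T, ◇□¬q is T. ✓
w6: p is F, ◇□¬q is F. ✗
w7: p is T, ◇□¬q is F. ✓
— 4 worlds.
For ◇(◇¬q ∧ p):
w0: successors {w1}; ◇¬q ∧ p there: w1:F. ✗
w1: successors {w2}; ◇¬q ∧ p there: w2:F. ✗
w2: no successors, so ◇(◇¬q ∧ p) fails. ✗
w3: successors {w4}; ◇¬q ∧ p there: w4:F. ✗
w4: successors {w5}; ◇¬q ∧ p there: w5:F. ✗
w5: successors {w6}; ◇¬q ∧ p there: w6:F. ✗
w6: successors {w7}; ◇¬q ∧ p there: w7:F. ✗
w7: successors {w0}; ◇¬q ∧ p there: w0:F. ✗
— 0 worlds.

4 and 0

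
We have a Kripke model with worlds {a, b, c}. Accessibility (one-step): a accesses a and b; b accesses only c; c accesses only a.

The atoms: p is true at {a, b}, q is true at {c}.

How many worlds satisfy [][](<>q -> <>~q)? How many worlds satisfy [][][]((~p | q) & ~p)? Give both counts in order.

For [][](<>q -> <>~q):
a: successors {a, b}; [](<>q -> <>~q) there: a:F, b:T. ✗
b: successors {c}; [](<>q -> <>~q) there: c:T. ✓
c: successors {a}; [](<>q -> <>~q) there: a:F. ✗
— 1 world.
For [][][]((~p | q) & ~p):
a: successors {a, b}; [][]((~p | q) & ~p) there: a:F, b:F. ✗
b: successors {c}; [][]((~p | q) & ~p) there: c:F. ✗
c: successors {a}; [][]((~p | q) & ~p) there: a:F. ✗
— 0 worlds.

1 and 0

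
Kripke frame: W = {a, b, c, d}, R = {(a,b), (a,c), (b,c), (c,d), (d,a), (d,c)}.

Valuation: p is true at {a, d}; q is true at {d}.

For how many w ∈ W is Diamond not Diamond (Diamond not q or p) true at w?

1

a: successors {b, c}; not Diamond (Diamond not q or p) there: b:T, c:F. ✓
b: successors {c}; not Diamond (Diamond not q or p) there: c:F. ✗
c: successors {d}; not Diamond (Diamond not q or p) there: d:F. ✗
d: successors {a, c}; not Diamond (Diamond not q or p) there: a:F, c:F. ✗
Satisfying worlds: {a}.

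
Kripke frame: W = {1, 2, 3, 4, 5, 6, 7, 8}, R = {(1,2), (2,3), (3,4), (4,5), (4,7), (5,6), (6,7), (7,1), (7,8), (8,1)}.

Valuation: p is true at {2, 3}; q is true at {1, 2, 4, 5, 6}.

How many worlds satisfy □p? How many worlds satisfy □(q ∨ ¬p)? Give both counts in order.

For □p:
1: successors {2}; p there: 2:T. ✓
2: successors {3}; p there: 3:T. ✓
3: successors {4}; p there: 4:F. ✗
4: successors {5, 7}; p there: 5:F, 7:F. ✗
5: successors {6}; p there: 6:F. ✗
6: successors {7}; p there: 7:F. ✗
7: successors {1, 8}; p there: 1:F, 8:F. ✗
8: successors {1}; p there: 1:F. ✗
— 2 worlds.
For □(q ∨ ¬p):
1: successors {2}; q ∨ ¬p there: 2:T. ✓
2: successors {3}; q ∨ ¬p there: 3:F. ✗
3: successors {4}; q ∨ ¬p there: 4:T. ✓
4: successors {5, 7}; q ∨ ¬p there: 5:T, 7:T. ✓
5: successors {6}; q ∨ ¬p there: 6:T. ✓
6: successors {7}; q ∨ ¬p there: 7:T. ✓
7: successors {1, 8}; q ∨ ¬p there: 1:T, 8:T. ✓
8: successors {1}; q ∨ ¬p there: 1:T. ✓
— 7 worlds.

2 and 7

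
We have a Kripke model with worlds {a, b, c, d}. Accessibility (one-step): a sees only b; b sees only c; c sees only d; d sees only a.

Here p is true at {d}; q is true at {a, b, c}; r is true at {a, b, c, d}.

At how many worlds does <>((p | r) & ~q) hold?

a: successors {b}; (p | r) & ~q there: b:F. ✗
b: successors {c}; (p | r) & ~q there: c:F. ✗
c: successors {d}; (p | r) & ~q there: d:T. ✓
d: successors {a}; (p | r) & ~q there: a:F. ✗
Satisfying worlds: {c}.

1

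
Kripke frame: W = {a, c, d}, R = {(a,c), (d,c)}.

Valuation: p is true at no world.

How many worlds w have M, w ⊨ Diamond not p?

a: successors {c}; not p there: c:T. ✓
c: no successors, so Diamond not p fails. ✗
d: successors {c}; not p there: c:T. ✓
Satisfying worlds: {a, d}.

2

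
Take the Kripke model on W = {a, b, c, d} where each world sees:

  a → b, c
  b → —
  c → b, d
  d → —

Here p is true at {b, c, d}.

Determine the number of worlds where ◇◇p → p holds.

a: ◇◇p is T, p is F. ✗
b: ◇◇p is F, p is T. ✓
c: ◇◇p is F, p is T. ✓
d: ◇◇p is F, p is T. ✓
Satisfying worlds: {b, c, d}.

3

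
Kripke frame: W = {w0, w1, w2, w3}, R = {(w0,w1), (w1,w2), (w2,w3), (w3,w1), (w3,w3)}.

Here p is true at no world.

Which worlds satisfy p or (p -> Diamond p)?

{w0, w1, w2, w3}

w0: p is F, p -> Diamond p is T. ✓
w1: p is F, p -> Diamond p is T. ✓
w2: p is F, p -> Diamond p is T. ✓
w3: p is F, p -> Diamond p is T. ✓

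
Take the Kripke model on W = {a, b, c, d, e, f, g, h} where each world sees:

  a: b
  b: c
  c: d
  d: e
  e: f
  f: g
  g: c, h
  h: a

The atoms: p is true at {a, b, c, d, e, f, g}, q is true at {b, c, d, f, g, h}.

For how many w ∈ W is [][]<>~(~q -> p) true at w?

a: successors {b}; []<>~(~q -> p) there: b:F. ✗
b: successors {c}; []<>~(~q -> p) there: c:F. ✗
c: successors {d}; []<>~(~q -> p) there: d:F. ✗
d: successors {e}; []<>~(~q -> p) there: e:F. ✗
e: successors {f}; []<>~(~q -> p) there: f:F. ✗
f: successors {g}; []<>~(~q -> p) there: g:F. ✗
g: successors {c, h}; []<>~(~q -> p) there: c:F, h:F. ✗
h: successors {a}; []<>~(~q -> p) there: a:F. ✗
Satisfying worlds: ∅.

0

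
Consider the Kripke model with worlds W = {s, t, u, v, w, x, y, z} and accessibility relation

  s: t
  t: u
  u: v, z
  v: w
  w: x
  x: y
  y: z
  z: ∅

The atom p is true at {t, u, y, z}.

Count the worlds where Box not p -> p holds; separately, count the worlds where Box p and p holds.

For Box not p -> p:
s: Box not p is F, p is F. ✓
t: Box not p is F, p is T. ✓
u: Box not p is F, p is T. ✓
v: Box not p is T, p is F. ✗
w: Box not p is T, p is F. ✗
x: Box not p is F, p is F. ✓
y: Box not p is F, p is T. ✓
z: Box not p is T, p is T. ✓
— 6 worlds.
For Box p and p:
s: Box p is T, p is F. ✗
t: Box p is T, p is T. ✓
u: Box p is F, p is T. ✗
v: Box p is F, p is F. ✗
w: Box p is F, p is F. ✗
x: Box p is T, p is F. ✗
y: Box p is T, p is T. ✓
z: Box p is T, p is T. ✓
— 3 worlds.

6 and 3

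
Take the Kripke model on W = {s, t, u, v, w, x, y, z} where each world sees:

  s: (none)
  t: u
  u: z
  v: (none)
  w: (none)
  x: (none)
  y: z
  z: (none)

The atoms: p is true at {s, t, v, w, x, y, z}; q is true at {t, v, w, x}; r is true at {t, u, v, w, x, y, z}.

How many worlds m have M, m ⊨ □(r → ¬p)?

6

s: no successors, so □(r → ¬p) holds vacuously. ✓
t: successors {u}; r → ¬p there: u:T. ✓
u: successors {z}; r → ¬p there: z:F. ✗
v: no successors, so □(r → ¬p) holds vacuously. ✓
w: no successors, so □(r → ¬p) holds vacuously. ✓
x: no successors, so □(r → ¬p) holds vacuously. ✓
y: successors {z}; r → ¬p there: z:F. ✗
z: no successors, so □(r → ¬p) holds vacuously. ✓
Satisfying worlds: {s, t, v, w, x, z}.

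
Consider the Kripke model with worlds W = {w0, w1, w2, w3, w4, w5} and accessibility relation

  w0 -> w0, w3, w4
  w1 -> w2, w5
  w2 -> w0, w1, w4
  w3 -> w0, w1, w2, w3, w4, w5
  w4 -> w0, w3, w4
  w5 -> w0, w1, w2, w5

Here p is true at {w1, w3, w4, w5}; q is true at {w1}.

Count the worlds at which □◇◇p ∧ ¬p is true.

2

w0: □◇◇p is T, ¬p is T. ✓
w1: □◇◇p is T, ¬p is F. ✗
w2: □◇◇p is T, ¬p is T. ✓
w3: □◇◇p is T, ¬p is F. ✗
w4: □◇◇p is T, ¬p is F. ✗
w5: □◇◇p is T, ¬p is F. ✗
Satisfying worlds: {w0, w2}.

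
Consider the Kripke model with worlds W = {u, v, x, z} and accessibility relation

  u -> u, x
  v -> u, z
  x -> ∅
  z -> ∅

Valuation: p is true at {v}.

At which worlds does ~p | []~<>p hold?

{u, v, x, z}

u: ~p is T, []~<>p is T. ✓
v: ~p is F, []~<>p is T. ✓
x: ~p is T, []~<>p is T. ✓
z: ~p is T, []~<>p is T. ✓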